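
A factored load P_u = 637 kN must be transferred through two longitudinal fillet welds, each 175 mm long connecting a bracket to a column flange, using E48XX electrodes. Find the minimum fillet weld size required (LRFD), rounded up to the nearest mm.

E48XX → F_EXX = 480 MPa.
Total weld length L = 350 mm.
Required throat t_e = P_u / (φ × 0.6 F_EXX × L) = 637 / (0.75 × 0.6 × 480 × 350 × 10⁻³) = 8.426 mm.
Required leg w = t_e / 0.707 = 11.92 mm → use 12 mm.

w = 12 mm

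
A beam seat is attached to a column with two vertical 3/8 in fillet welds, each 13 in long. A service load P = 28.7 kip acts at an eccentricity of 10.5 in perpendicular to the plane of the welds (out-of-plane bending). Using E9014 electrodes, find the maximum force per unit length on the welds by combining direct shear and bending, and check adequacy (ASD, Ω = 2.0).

E90XX → F_EXX = 90 ksi.
L_w = 2 × 13 = 26 in; section modulus (unit throat) S = 2 × L²/6 = 56.33 in².
Direct shear f_v = P/L_w = 28.7/26 = 1.104 kip/in.
Moment M = P × e = 28.7 × 10.5 = 301.35 kip·in; bending f_b = M/S = 5.349 kip/in.
f_max = √(f_v² + f_b²) = √(1.104² + 5.349²) = 5.462 kip/in.
r_n/Ω = (1/2.0) × 0.6 × 90 × (0.707 × 0.375) = 7.158 kip/in → adequate.

f_max ≈ 5.46 kip/in; adequate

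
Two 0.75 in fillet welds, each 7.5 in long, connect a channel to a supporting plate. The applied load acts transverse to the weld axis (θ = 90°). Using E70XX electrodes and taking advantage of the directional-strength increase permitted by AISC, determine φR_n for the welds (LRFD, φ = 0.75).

φR_n ≈ 376 kips

E70XX → F_EXX = 70 ksi.
t_e = 0.707 × 0.75 = 0.5302 in; A_we = 0.5302 × 15 = 7.954 in².
Directional factor: 1.0 + 0.5 sin^1.5(90°) = 1.5.
F_nw = 0.6 × 70 × 1.5 = 63 ksi.
φR_n = 0.75 × 63 × 7.954 = 375.8 kips.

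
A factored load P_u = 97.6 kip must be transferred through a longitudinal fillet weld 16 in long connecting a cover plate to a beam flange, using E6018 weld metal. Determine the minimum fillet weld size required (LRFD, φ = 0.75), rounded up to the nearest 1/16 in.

E60XX → F_EXX = 60 ksi.
Total weld length L = 16 in.
Required throat t_e = P_u / (φ × 0.6 F_EXX × L) = 97.6 / (0.75 × 0.6 × 60 × 16) = 0.2259 in.
Required leg w = t_e / 0.707 = 0.3196 in → use 3/8 in.

w = 3/8 in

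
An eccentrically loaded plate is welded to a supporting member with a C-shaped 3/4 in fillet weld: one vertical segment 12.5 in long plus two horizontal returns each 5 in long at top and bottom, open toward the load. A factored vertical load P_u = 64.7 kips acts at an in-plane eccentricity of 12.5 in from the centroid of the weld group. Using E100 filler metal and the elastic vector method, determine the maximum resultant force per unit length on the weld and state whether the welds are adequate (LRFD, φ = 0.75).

f_max ≈ 11.6 kip/in; adequate

E100XX → F_EXX = 100 ksi.
Total weld length L_w = 22.5 in. Treat welds as unit-width lines.
Centroid: x̄ = 2×5×2.5 / 22.5 = 1.111 in from the vertical weld.
Polar moment about centroid: J = I_x + I_y = [12.5³/12 + 2×5×6.25²] + [12.5×1.111² + 2(5³/12 + 5×1.389²)] = 608.9 in³.
Direct shear f_v = P/L_w = 64.7 / 22.5 = 2.876 kip/in (vertical).
Torsion M = P·e = 64.7 × 12.5 = 808.75 kip·in.
Critical point at (x, y) = (3.889, 6.25) from centroid. f_tx = M·y/J = 8.301 kip/in; f_ty = M·x/J = 5.165 kip/in.
Resultant f_max = √[f_tx² + (f_v + f_ty)²] = √[8.301² + (2.876 + 5.165)²] = 11.56 kip/in.
Capacity per unit length: φr_n = 0.75 × 0.6 × 100 × (0.707 × 0.75) = 23.86 kip/in.
11.56 ≤ 23.86 → adequate.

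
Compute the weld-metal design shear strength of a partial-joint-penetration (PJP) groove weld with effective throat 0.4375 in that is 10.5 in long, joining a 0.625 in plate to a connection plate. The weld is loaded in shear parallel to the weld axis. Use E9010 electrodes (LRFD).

E90XX → F_EXX = 90 ksi.
Effective throat (given) t_e = 0.4375 in.
A_we = 0.4375 × 10.5 = 4.594 in².
F_nw = 0.6 F_EXX = 54 ksi.
φR_n = 0.75 × 54 × 4.594 = 186 kip.

φR_n ≈ 186 kip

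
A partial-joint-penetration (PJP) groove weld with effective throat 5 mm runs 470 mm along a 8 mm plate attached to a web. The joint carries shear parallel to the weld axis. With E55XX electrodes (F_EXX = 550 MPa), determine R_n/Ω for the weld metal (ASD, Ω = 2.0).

R_n/Ω ≈ 388 kN

Effective throat (given) t_e = 5 mm.
A_we = 5 × 470 = 2350 mm².
F_nw = 0.6 F_EXX = 330 MPa.
R_n/Ω = (330 × 2350) / 2.0 × 10⁻³ = 387.8 kN.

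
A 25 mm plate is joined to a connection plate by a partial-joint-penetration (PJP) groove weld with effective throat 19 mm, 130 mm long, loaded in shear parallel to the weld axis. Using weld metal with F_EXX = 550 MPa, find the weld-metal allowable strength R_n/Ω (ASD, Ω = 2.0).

Effective throat (given) t_e = 19 mm.
A_we = 19 × 130 = 2470 mm².
F_nw = 0.6 F_EXX = 330 MPa.
R_n/Ω = (330 × 2470) / 2.0 × 10⁻³ = 407.6 kN.

R_n/Ω ≈ 408 kN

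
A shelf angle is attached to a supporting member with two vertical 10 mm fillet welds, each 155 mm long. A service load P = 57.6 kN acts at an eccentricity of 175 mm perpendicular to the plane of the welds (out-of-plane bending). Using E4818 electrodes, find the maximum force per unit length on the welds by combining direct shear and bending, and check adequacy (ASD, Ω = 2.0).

f_max ≈ 1270 N/mm; NOT adequate

E48XX → F_EXX = 480 MPa.
L_w = 2 × 155 = 310 mm; section modulus (unit throat) S = 2 × L²/6 = 8008 mm².
Direct shear f_v = P/L_w = 57.6×10³/310 = 185.8 N/mm.
Moment M = P × e = 57.6×10³ × 175 = 10080000 N·mm; bending f_b = M/S = 1259 N/mm.
f_max = √(f_v² + f_b²) = √(185.8² + 1259²) = 1272 N/mm.
r_n/Ω = (1/2.0) × 0.6 × 480 × (0.707 × 10) = 1018 N/mm → NOT adequate.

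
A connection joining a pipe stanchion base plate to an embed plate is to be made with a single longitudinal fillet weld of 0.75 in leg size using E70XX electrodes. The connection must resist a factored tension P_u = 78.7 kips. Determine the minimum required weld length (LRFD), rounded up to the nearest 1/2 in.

E70XX → F_EXX = 70 ksi.
Throat t_e = 0.707 × 0.75 = 0.5302 in.
φr_n = 0.75 × 0.6 × 70 × 0.5302 = 16.7 kips/in.
L_req = P_u / φr_n = 78.7 / 16.7 = 4.712 in total.
Round up → use L = 5 in.

L = 5 in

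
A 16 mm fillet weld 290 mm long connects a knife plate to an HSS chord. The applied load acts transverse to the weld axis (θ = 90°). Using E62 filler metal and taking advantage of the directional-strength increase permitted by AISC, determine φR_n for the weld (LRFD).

E62XX → F_EXX = 620 MPa.
t_e = 0.707 × 16 = 11.31 mm; A_we = 11.31 × 290 = 3280 mm².
Directional factor: 1.0 + 0.5 sin^1.5(90°) = 1.5.
F_nw = 0.6 × 620 × 1.5 = 558 MPa.
φR_n = 0.75 × 558 × 3280 × 10⁻³ = 1373 kN.

φR_n ≈ 1370 kN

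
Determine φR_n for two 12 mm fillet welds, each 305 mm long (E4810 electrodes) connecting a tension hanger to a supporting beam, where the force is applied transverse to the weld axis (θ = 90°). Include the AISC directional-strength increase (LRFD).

φR_n ≈ 1680 kN

E48XX → F_EXX = 480 MPa.
t_e = 0.707 × 12 = 8.484 mm; A_we = 8.484 × 610 = 5175 mm².
Directional factor: 1.0 + 0.5 sin^1.5(90°) = 1.5.
F_nw = 0.6 × 480 × 1.5 = 432 MPa.
φR_n = 0.75 × 432 × 5175 × 10⁻³ = 1677 kN.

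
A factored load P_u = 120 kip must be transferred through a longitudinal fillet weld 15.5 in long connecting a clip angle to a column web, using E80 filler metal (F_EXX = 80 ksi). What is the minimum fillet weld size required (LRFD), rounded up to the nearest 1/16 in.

w = 5/16 in

Total weld length L = 15.5 in.
Required throat t_e = P_u / (φ × 0.6 F_EXX × L) = 120 / (0.75 × 0.6 × 80 × 15.5) = 0.2151 in.
Required leg w = t_e / 0.707 = 0.3042 in → use 5/16 in.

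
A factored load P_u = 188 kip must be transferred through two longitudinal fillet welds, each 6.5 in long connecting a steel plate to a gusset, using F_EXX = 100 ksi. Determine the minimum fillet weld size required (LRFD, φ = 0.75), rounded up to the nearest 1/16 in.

w = 1/2 in

Total weld length L = 13 in.
Required throat t_e = P_u / (φ × 0.6 F_EXX × L) = 188 / (0.75 × 0.6 × 100 × 13) = 0.3214 in.
Required leg w = t_e / 0.707 = 0.4546 in → use 1/2 in.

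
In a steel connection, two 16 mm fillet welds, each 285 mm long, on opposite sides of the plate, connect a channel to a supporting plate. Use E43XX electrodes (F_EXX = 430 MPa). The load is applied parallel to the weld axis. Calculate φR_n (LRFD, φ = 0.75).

Effective throat t_e = 0.707 × 16 = 11.31 mm.
Total length L = 570 mm; A_we = 11.31 × 570 = 6448 mm².
F_nw = 0.6 F_EXX = 0.6 × 430 = 258 MPa.
φR_n = 0.75 × 258 × 6448 × 10⁻³ = 1248 kN.

φR_n ≈ 1250 kN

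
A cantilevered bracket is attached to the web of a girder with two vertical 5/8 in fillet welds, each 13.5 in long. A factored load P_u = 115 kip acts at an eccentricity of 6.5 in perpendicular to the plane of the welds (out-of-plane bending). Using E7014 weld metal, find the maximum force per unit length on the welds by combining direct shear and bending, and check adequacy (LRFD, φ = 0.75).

f_max ≈ 13 kip/in; adequate

E70XX → F_EXX = 70 ksi.
L_w = 2 × 13.5 = 27 in; section modulus (unit throat) S = 2 × L²/6 = 60.75 in².
Direct shear f_v = P/L_w = 115/27 = 4.259 kip/in.
Moment M = P × e = 115 × 6.5 = 747.5 kip·in; bending f_b = M/S = 12.3 kip/in.
f_max = √(f_v² + f_b²) = √(4.259² + 12.3²) = 13.02 kip/in.
φr_n = 0.75 × 0.6 × 70 × (0.707 × 0.625) = 13.92 kip/in → adequate.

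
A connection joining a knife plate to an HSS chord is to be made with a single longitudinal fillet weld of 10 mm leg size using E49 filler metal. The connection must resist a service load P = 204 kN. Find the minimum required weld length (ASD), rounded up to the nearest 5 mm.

L = 200 mm

E49XX → F_EXX = 490 MPa.
Throat t_e = 0.707 × 10 = 7.07 mm.
r_n/Ω = (0.6 × 490 × 7.07) / 2.0 = 1039 N/mm = 1.039 kN/mm.
L_req = P / (r_n/Ω) = 204 / 1.039 = 196.3 mm total.
Round up → use L = 200 mm.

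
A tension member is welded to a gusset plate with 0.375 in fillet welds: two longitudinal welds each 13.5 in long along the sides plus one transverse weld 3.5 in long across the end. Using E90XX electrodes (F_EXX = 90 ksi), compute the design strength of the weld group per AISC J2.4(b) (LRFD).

φR_n ≈ 327 kip

t_e = 0.707 × 0.375 = 0.2651 in.
R_nwl = 0.6 × 90 × 0.2651 × 27 = 386.6 kip (longitudinal, 2 welds).
R_nwt = 0.6 × 90 × 0.2651 × 3.5 = 50.11 kip (transverse, base value).
(i) R_nwl + R_nwt = 436.7 kip; (ii) 0.85 R_nwl + 1.5 R_nwt = 403.7 kip.
R_n = max = 436.7 kip [governs: (i)]; φR_n = 327.5 kip.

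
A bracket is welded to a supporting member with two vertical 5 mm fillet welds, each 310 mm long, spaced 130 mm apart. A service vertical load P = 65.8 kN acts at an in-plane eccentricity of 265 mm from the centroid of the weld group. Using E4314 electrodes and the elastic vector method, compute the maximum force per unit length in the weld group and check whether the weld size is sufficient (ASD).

f_max ≈ 439 N/mm; adequate

E43XX → F_EXX = 430 MPa.
Total weld length L_w = 620 mm. Treat welds as unit-width lines.
Polar moment about centroid: J = 2[d³/12 + d(b/2)²] = 2[310³/12 + 310×65²] = 7585000 mm³.
Direct shear f_v = P/L_w = 65.8×10³ / 620 = 106.1 N/mm (vertical).
Torsion M = P·e = 65.8×10³ × 265 = 17437000 N·mm.
Critical point at (x, y) = (65, 155) from centroid. f_tx = M·y/J = 356.3 N/mm; f_ty = M·x/J = 149.4 N/mm.
Resultant f_max = √[f_tx² + (f_v + f_ty)²] = √[356.3² + (106.1 + 149.4)²] = 438.5 N/mm.
Capacity per unit length: r_n/Ω = (1/2.0) × 0.6 × 430 × (0.707 × 5) = 456 N/mm.
438.5 ≤ 456 → adequate.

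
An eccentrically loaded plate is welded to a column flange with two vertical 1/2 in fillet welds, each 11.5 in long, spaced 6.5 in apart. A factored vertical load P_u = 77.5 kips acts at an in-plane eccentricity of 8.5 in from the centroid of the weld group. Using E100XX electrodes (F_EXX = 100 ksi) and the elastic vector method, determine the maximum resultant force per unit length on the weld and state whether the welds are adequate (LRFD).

Total weld length L_w = 23 in. Treat welds as unit-width lines.
Polar moment about centroid: J = 2[d³/12 + d(b/2)²] = 2[11.5³/12 + 11.5×3.25²] = 496.4 in³.
Direct shear f_v = P/L_w = 77.5 / 23 = 3.37 kip/in (vertical).
Torsion M = P·e = 77.5 × 8.5 = 658.75 kip·in.
Critical point at (x, y) = (3.25, 5.75) from centroid. f_tx = M·y/J = 7.63 kip/in; f_ty = M·x/J = 4.313 kip/in.
Resultant f_max = √[f_tx² + (f_v + f_ty)²] = √[7.63² + (3.37 + 4.313)²] = 10.83 kip/in.
Capacity per unit length: φr_n = 0.75 × 0.6 × 100 × (0.707 × 0.5) = 15.91 kip/in.
10.83 ≤ 15.91 → adequate.

f_max ≈ 10.8 kip/in; adequate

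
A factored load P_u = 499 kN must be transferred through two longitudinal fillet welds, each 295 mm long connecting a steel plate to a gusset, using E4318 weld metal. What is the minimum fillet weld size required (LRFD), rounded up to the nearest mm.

E43XX → F_EXX = 430 MPa.
Total weld length L = 590 mm.
Required throat t_e = P_u / (φ × 0.6 F_EXX × L) = 499 / (0.75 × 0.6 × 430 × 590 × 10⁻³) = 4.371 mm.
Required leg w = t_e / 0.707 = 6.182 mm → use 7 mm.

w = 7 mm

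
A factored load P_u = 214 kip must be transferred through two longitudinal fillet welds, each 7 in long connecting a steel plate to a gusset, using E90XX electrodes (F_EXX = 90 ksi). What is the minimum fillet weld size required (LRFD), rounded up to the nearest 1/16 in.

w = 9/16 in

Total weld length L = 14 in.
Required throat t_e = P_u / (φ × 0.6 F_EXX × L) = 214 / (0.75 × 0.6 × 90 × 14) = 0.3774 in.
Required leg w = t_e / 0.707 = 0.5338 in → use 9/16 in.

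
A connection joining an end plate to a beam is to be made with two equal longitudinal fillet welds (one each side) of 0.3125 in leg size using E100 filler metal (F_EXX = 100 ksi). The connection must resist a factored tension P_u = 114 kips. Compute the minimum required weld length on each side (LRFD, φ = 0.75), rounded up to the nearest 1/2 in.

Throat t_e = 0.707 × 0.3125 = 0.2209 in.
φr_n = 0.75 × 0.6 × 100 × 0.2209 = 9.942 kips/in.
L_req = P_u / φr_n = 114 / 9.942 = 11.47 in total.
Per side: 11.47 / 2 = 5.733 in.
Round up → use L = 6 in on each side.

L = 6 in on each side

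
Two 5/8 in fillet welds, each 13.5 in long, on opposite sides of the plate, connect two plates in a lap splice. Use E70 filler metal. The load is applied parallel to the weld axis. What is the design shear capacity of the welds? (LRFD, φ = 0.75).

E70XX → F_EXX = 70 ksi.
Effective throat t_e = 0.707 × 0.625 = 0.4419 in.
Total length L = 27 in; A_we = 0.4419 × 27 = 11.93 in².
F_nw = 0.6 F_EXX = 0.6 × 70 = 42 ksi.
φR_n = 0.75 × 42 × 11.93 = 375.8 kips.

φR_n ≈ 376 kips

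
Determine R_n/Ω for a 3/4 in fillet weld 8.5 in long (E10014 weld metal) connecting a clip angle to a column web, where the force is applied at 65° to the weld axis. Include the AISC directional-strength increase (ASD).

R_n/Ω ≈ 194 kip

E100XX → F_EXX = 100 ksi.
t_e = 0.707 × 0.75 = 0.5302 in; A_we = 0.5302 × 8.5 = 4.507 in².
Directional factor: 1.0 + 0.5 sin^1.5(65°) = 1.431.
F_nw = 0.6 × 100 × 1.431 = 85.88 ksi.
R_n/Ω = (85.88 × 4.507) / 2.0 = 193.5 kip.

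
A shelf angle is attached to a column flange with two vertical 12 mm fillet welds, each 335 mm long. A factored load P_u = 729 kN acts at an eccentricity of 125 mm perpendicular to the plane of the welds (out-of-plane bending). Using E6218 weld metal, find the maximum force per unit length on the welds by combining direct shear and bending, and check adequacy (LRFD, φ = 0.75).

f_max ≈ 2670 N/mm; NOT adequate

E62XX → F_EXX = 620 MPa.
L_w = 2 × 335 = 670 mm; section modulus (unit throat) S = 2 × L²/6 = 37410 mm².
Direct shear f_v = P/L_w = 729×10³/670 = 1088 N/mm.
Moment M = P × e = 729×10³ × 125 = 91125000 N·mm; bending f_b = M/S = 2436 N/mm.
f_max = √(f_v² + f_b²) = √(1088² + 2436²) = 2668 N/mm.
φr_n = 0.75 × 0.6 × 620 × (0.707 × 12) = 2367 N/mm → NOT adequate.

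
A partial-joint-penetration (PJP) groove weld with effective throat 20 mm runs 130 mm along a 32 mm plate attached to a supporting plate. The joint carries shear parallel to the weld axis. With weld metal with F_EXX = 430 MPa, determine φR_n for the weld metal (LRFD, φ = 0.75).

φR_n ≈ 503 kN

Effective throat (given) t_e = 20 mm.
A_we = 20 × 130 = 2600 mm².
F_nw = 0.6 F_EXX = 258 MPa.
φR_n = 0.75 × 258 × 2600 × 10⁻³ = 503.1 kN.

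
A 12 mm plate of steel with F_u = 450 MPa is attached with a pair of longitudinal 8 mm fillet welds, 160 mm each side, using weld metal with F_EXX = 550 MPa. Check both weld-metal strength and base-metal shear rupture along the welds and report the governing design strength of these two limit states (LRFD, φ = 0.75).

t_e = 0.707 × 8 = 5.656 mm; L = 320 mm.
Weld metal: φR_n = 0.75 × 0.6 × 550 × 5.656 × 320 × 10⁻³ = 448 kN.
Base metal (shear rupture): φR_n = 0.75 × 0.6 × 450 × 12 × 320 × 10⁻³ = 777.6 kN.
Governing: weld metal.

φR_n ≈ 448 kN (weld metal governs)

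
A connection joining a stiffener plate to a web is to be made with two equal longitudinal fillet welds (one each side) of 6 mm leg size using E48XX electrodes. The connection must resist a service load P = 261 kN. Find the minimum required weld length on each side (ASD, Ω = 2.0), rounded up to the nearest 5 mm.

E48XX → F_EXX = 480 MPa.
Throat t_e = 0.707 × 6 = 4.242 mm.
r_n/Ω = (0.6 × 480 × 4.242) / 2.0 = 610.8 N/mm = 0.6108 kN/mm.
L_req = P / (r_n/Ω) = 261 / 0.6108 = 427.3 mm total.
Per side: 427.3 / 2 = 213.6 mm.
Round up → use L = 215 mm on each side.

L = 215 mm on each side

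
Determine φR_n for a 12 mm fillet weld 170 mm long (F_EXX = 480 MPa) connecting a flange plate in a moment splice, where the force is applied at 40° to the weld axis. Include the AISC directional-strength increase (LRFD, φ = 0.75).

t_e = 0.707 × 12 = 8.484 mm; A_we = 8.484 × 170 = 1442 mm².
Directional factor: 1.0 + 0.5 sin^1.5(40°) = 1.258.
F_nw = 0.6 × 480 × 1.258 = 362.2 MPa.
φR_n = 0.75 × 362.2 × 1442 × 10⁻³ = 391.8 kN.

φR_n ≈ 392 kN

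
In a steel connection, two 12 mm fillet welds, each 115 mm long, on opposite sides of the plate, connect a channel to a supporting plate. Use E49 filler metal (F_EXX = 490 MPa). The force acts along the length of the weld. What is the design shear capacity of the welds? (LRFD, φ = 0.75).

Effective throat t_e = 0.707 × 12 = 8.484 mm.
Total length L = 230 mm; A_we = 8.484 × 230 = 1951 mm².
F_nw = 0.6 F_EXX = 0.6 × 490 = 294 MPa.
φR_n = 0.75 × 294 × 1951 × 10⁻³ = 430.3 kN.

φR_n ≈ 430 kN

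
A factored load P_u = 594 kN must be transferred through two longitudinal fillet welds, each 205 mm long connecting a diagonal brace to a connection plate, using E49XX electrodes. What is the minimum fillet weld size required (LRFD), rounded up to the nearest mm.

E49XX → F_EXX = 490 MPa.
Total weld length L = 410 mm.
Required throat t_e = P_u / (φ × 0.6 F_EXX × L) = 594 / (0.75 × 0.6 × 490 × 410 × 10⁻³) = 6.57 mm.
Required leg w = t_e / 0.707 = 9.293 mm → use 10 mm.

w = 10 mm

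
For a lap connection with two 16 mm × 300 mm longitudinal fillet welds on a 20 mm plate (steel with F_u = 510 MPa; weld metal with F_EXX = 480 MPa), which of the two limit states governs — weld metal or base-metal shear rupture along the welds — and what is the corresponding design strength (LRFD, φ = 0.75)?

φR_n ≈ 1470 kN (weld metal governs)

t_e = 0.707 × 16 = 11.31 mm; L = 600 mm.
Weld metal: φR_n = 0.75 × 0.6 × 480 × 11.31 × 600 × 10⁻³ = 1466 kN.
Base metal (shear rupture): φR_n = 0.75 × 0.6 × 510 × 20 × 600 × 10⁻³ = 2754 kN.
Governing: weld metal.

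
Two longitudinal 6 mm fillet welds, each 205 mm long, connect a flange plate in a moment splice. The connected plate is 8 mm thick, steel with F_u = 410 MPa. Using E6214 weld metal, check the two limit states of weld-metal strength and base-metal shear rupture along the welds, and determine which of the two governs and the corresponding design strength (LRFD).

φR_n ≈ 485 kN (weld metal governs)

E62XX → F_EXX = 620 MPa.
t_e = 0.707 × 6 = 4.242 mm; L = 410 mm.
Weld metal: φR_n = 0.75 × 0.6 × 620 × 4.242 × 410 × 10⁻³ = 485.2 kN.
Base metal (shear rupture): φR_n = 0.75 × 0.6 × 410 × 8 × 410 × 10⁻³ = 605.2 kN.
Governing: weld metal.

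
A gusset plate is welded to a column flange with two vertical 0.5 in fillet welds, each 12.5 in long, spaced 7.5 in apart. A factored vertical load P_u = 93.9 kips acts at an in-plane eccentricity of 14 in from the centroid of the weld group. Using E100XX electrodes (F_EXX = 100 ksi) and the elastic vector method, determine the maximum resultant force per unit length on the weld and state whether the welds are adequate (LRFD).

f_max ≈ 16.4 kip/in; NOT adequate

Total weld length L_w = 25 in. Treat welds as unit-width lines.
Polar moment about centroid: J = 2[d³/12 + d(b/2)²] = 2[12.5³/12 + 12.5×3.75²] = 677.1 in³.
Direct shear f_v = P/L_w = 93.9 / 25 = 3.756 kip/in (vertical).
Torsion M = P·e = 93.9 × 14 = 1314.6 kip·in.
Critical point at (x, y) = (3.75, 6.25) from centroid. f_tx = M·y/J = 12.13 kip/in; f_ty = M·x/J = 7.281 kip/in.
Resultant f_max = √[f_tx² + (f_v + f_ty)²] = √[12.13² + (3.756 + 7.281)²] = 16.4 kip/in.
Capacity per unit length: φr_n = 0.75 × 0.6 × 100 × (0.707 × 0.5) = 15.91 kip/in.
16.4 > 15.91 → NOT adequate.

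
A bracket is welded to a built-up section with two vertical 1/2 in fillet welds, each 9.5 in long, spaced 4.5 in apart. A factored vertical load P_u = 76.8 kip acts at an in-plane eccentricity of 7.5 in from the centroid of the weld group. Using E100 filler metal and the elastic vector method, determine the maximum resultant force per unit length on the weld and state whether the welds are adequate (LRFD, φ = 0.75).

E100XX → F_EXX = 100 ksi.
Total weld length L_w = 19 in. Treat welds as unit-width lines.
Polar moment about centroid: J = 2[d³/12 + d(b/2)²] = 2[9.5³/12 + 9.5×2.25²] = 239.1 in³.
Direct shear f_v = P/L_w = 76.8 / 19 = 4.042 kip/in (vertical).
Torsion M = P·e = 76.8 × 7.5 = 576 kip·in.
Critical point at (x, y) = (2.25, 4.75) from centroid. f_tx = M·y/J = 11.44 kip/in; f_ty = M·x/J = 5.421 kip/in.
Resultant f_max = √[f_tx² + (f_v + f_ty)²] = √[11.44² + (4.042 + 5.421)²] = 14.85 kip/in.
Capacity per unit length: φr_n = 0.75 × 0.6 × 100 × (0.707 × 0.5) = 15.91 kip/in.
14.85 ≤ 15.91 → adequate.

f_max ≈ 14.8 kip/in; adequate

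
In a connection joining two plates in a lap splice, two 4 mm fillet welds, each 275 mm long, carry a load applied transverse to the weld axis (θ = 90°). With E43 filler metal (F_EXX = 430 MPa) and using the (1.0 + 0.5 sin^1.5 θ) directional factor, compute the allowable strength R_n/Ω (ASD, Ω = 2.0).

t_e = 0.707 × 4 = 2.828 mm; A_we = 2.828 × 550 = 1555 mm².
Directional factor: 1.0 + 0.5 sin^1.5(90°) = 1.5.
F_nw = 0.6 × 430 × 1.5 = 387 MPa.
R_n/Ω = (387 × 1555) / 2.0 × 10⁻³ = 301 kN.

R_n/Ω ≈ 301 kN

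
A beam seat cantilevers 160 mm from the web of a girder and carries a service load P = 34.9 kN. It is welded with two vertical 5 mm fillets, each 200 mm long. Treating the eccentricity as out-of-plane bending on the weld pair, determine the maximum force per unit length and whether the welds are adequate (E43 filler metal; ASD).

E43XX → F_EXX = 430 MPa.
L_w = 2 × 200 = 400 mm; section modulus (unit throat) S = 2 × L²/6 = 13330 mm².
Direct shear f_v = P/L_w = 34.9×10³/400 = 87.25 N/mm.
Moment M = P × e = 34.9×10³ × 160 = 5584000 N·mm; bending f_b = M/S = 418.8 N/mm.
f_max = √(f_v² + f_b²) = √(87.25² + 418.8²) = 427.8 N/mm.
r_n/Ω = (1/2.0) × 0.6 × 430 × (0.707 × 5) = 456 N/mm → adequate.

f_max ≈ 428 N/mm; adequate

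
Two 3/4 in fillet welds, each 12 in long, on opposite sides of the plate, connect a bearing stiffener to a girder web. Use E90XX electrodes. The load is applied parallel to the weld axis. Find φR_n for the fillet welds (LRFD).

φR_n ≈ 515 kips

E90XX → F_EXX = 90 ksi.
Effective throat t_e = 0.707 × 0.75 = 0.5302 in.
Total length L = 24 in; A_we = 0.5302 × 24 = 12.73 in².
F_nw = 0.6 F_EXX = 0.6 × 90 = 54 ksi.
φR_n = 0.75 × 54 × 12.73 = 515.4 kips.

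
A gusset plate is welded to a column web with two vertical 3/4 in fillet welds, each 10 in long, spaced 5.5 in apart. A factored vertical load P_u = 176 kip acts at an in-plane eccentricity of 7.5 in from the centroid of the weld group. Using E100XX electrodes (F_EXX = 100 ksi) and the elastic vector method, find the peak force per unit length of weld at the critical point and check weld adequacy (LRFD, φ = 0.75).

Total weld length L_w = 20 in. Treat welds as unit-width lines.
Polar moment about centroid: J = 2[d³/12 + d(b/2)²] = 2[10³/12 + 10×2.75²] = 317.9 in³.
Direct shear f_v = P/L_w = 176 / 20 = 8.8 kip/in (vertical).
Torsion M = P·e = 176 × 7.5 = 1320 kip·in.
Critical point at (x, y) = (2.75, 5) from centroid. f_tx = M·y/J = 20.76 kip/in; f_ty = M·x/J = 11.42 kip/in.
Resultant f_max = √[f_tx² + (f_v + f_ty)²] = √[20.76² + (8.8 + 11.42)²] = 28.98 kip/in.
Capacity per unit length: φr_n = 0.75 × 0.6 × 100 × (0.707 × 0.75) = 23.86 kip/in.
28.98 > 23.86 → NOT adequate.

f_max ≈ 29 kip/in; NOT adequate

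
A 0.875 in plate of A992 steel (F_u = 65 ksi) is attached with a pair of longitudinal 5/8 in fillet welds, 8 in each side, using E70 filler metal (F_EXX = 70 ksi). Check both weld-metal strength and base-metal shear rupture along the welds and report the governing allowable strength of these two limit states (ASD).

R_n/Ω ≈ 148 kip (weld metal governs)

t_e = 0.707 × 0.625 = 0.4419 in; L = 16 in.
Weld metal: R_n/Ω = (1/2.0) × 0.6 × 70 × 0.4419 × 16 = 148.5 kip.
Base metal (shear rupture): R_n/Ω = (1/2.0) × 0.6 × 65 × 0.875 × 16 = 273 kip.
Governing: weld metal.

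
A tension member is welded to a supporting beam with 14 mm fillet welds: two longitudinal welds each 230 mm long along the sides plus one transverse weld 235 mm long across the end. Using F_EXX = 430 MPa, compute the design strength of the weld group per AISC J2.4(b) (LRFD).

φR_n ≈ 1420 kN

t_e = 0.707 × 14 = 9.898 mm.
R_nwl = 0.6 × 430 × 9.898 × 460 × 10⁻³ = 1175 kN (longitudinal, 2 welds).
R_nwt = 0.6 × 430 × 9.898 × 235 × 10⁻³ = 600.1 kN (transverse, base value).
(i) R_nwl + R_nwt = 1775 kN; (ii) 0.85 R_nwl + 1.5 R_nwt = 1899 kN.
R_n = max = 1899 kN [governs: (ii)]; φR_n = 1424 kN.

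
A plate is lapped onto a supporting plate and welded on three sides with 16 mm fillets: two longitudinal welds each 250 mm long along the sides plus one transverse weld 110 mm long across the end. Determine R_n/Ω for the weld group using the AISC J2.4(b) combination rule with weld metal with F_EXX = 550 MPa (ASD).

R_n/Ω ≈ 1140 kN

t_e = 0.707 × 16 = 11.31 mm.
R_nwl = 0.6 × 550 × 11.31 × 500 × 10⁻³ = 1866 kN (longitudinal, 2 welds).
R_nwt = 0.6 × 550 × 11.31 × 110 × 10⁻³ = 410.6 kN (transverse, base value).
(i) R_nwl + R_nwt = 2277 kN; (ii) 0.85 R_nwl + 1.5 R_nwt = 2202 kN.
R_n = max = 2277 kN [governs: (i)]; R_n/Ω = 1139 kN.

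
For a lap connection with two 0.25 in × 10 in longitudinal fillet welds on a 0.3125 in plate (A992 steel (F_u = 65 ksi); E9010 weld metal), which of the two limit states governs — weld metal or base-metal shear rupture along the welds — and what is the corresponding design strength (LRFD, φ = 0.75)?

φR_n ≈ 143 kips (weld metal governs)

E90XX → F_EXX = 90 ksi.
t_e = 0.707 × 0.25 = 0.1767 in; L = 20 in.
Weld metal: φR_n = 0.75 × 0.6 × 90 × 0.1767 × 20 = 143.2 kips.
Base metal (shear rupture): φR_n = 0.75 × 0.6 × 65 × 0.3125 × 20 = 182.8 kips.
Governing: weld metal.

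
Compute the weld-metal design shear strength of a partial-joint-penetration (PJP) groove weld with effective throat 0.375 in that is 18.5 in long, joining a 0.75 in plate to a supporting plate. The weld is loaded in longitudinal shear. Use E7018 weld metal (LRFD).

E70XX → F_EXX = 70 ksi.
Effective throat (given) t_e = 0.375 in.
A_we = 0.375 × 18.5 = 6.938 in².
F_nw = 0.6 F_EXX = 42 ksi.
φR_n = 0.75 × 42 × 6.938 = 218.5 kips.

φR_n ≈ 219 kips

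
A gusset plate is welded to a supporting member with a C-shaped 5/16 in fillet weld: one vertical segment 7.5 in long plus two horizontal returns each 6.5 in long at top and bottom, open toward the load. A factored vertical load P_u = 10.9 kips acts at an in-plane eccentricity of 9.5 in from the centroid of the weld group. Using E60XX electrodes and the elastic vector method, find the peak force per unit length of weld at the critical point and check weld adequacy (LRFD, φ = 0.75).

f_max ≈ 2.35 kip/in; adequate

E60XX → F_EXX = 60 ksi.
Total weld length L_w = 20.5 in. Treat welds as unit-width lines.
Centroid: x̄ = 2×6.5×3.25 / 20.5 = 2.061 in from the vertical weld.
Polar moment about centroid: J = I_x + I_y = [7.5³/12 + 2×6.5×3.75²] + [7.5×2.061² + 2(6.5³/12 + 6.5×1.189²)] = 314 in³.
Direct shear f_v = P/L_w = 10.9 / 20.5 = 0.5317 kip/in (vertical).
Torsion M = P·e = 10.9 × 9.5 = 103.55 kip·in.
Critical point at (x, y) = (4.439, 3.75) from centroid. f_tx = M·y/J = 1.237 kip/in; f_ty = M·x/J = 1.464 kip/in.
Resultant f_max = √[f_tx² + (f_v + f_ty)²] = √[1.237² + (0.5317 + 1.464)²] = 2.348 kip/in.
Capacity per unit length: φr_n = 0.75 × 0.6 × 60 × (0.707 × 0.3125) = 5.965 kip/in.
2.348 ≤ 5.965 → adequate.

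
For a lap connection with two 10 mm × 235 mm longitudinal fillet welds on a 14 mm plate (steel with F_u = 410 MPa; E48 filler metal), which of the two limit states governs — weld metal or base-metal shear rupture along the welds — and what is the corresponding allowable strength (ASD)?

R_n/Ω ≈ 478 kN (weld metal governs)

E48XX → F_EXX = 480 MPa.
t_e = 0.707 × 10 = 7.07 mm; L = 470 mm.
Weld metal: R_n/Ω = (1/2.0) × 0.6 × 480 × 7.07 × 470 × 10⁻³ = 478.5 kN.
Base metal (shear rupture): R_n/Ω = (1/2.0) × 0.6 × 410 × 14 × 470 × 10⁻³ = 809.3 kN.
Governing: weld metal.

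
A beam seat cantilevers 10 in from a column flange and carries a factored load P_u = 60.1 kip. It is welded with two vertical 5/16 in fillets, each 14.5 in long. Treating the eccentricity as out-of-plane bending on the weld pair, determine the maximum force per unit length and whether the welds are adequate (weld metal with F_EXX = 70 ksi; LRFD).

f_max ≈ 8.82 kip/in; NOT adequate

L_w = 2 × 14.5 = 29 in; section modulus (unit throat) S = 2 × L²/6 = 70.08 in².
Direct shear f_v = P/L_w = 60.1/29 = 2.072 kip/in.
Moment M = P × e = 60.1 × 10 = 601 kip·in; bending f_b = M/S = 8.576 kip/in.
f_max = √(f_v² + f_b²) = √(2.072² + 8.576²) = 8.822 kip/in.
φr_n = 0.75 × 0.6 × 70 × (0.707 × 0.3125) = 6.96 kip/in → NOT adequate.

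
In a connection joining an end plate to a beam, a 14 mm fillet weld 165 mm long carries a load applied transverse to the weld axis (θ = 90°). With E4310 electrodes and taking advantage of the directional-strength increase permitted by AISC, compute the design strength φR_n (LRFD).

φR_n ≈ 474 kN

E43XX → F_EXX = 430 MPa.
t_e = 0.707 × 14 = 9.898 mm; A_we = 9.898 × 165 = 1633 mm².
Directional factor: 1.0 + 0.5 sin^1.5(90°) = 1.5.
F_nw = 0.6 × 430 × 1.5 = 387 MPa.
φR_n = 0.75 × 387 × 1633 × 10⁻³ = 474 kN.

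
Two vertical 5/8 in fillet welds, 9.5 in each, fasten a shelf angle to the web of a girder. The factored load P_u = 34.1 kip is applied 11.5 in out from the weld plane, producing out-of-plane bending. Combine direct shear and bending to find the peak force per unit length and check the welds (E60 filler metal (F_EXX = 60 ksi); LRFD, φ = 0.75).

f_max ≈ 13.2 kip/in; NOT adequate

L_w = 2 × 9.5 = 19 in; section modulus (unit throat) S = 2 × L²/6 = 30.08 in².
Direct shear f_v = P/L_w = 34.1/19 = 1.795 kip/in.
Moment M = P × e = 34.1 × 11.5 = 392.15 kip·in; bending f_b = M/S = 13.04 kip/in.
f_max = √(f_v² + f_b²) = √(1.795² + 13.04²) = 13.16 kip/in.
φr_n = 0.75 × 0.6 × 60 × (0.707 × 0.625) = 11.93 kip/in → NOT adequate.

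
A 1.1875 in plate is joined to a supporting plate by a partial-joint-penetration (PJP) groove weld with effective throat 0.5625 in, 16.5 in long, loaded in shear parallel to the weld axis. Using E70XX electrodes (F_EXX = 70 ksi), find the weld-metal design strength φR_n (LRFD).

Effective throat (given) t_e = 0.5625 in.
A_we = 0.5625 × 16.5 = 9.281 in².
F_nw = 0.6 F_EXX = 42 ksi.
φR_n = 0.75 × 42 × 9.281 = 292.4 kip.

φR_n ≈ 292 kip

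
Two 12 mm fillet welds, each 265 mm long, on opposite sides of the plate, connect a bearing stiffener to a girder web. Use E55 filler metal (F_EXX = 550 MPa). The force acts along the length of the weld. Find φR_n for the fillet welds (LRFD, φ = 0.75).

φR_n ≈ 1110 kN

Effective throat t_e = 0.707 × 12 = 8.484 mm.
Total length L = 530 mm; A_we = 8.484 × 530 = 4497 mm².
F_nw = 0.6 F_EXX = 0.6 × 550 = 330 MPa.
φR_n = 0.75 × 330 × 4497 × 10⁻³ = 1113 kN.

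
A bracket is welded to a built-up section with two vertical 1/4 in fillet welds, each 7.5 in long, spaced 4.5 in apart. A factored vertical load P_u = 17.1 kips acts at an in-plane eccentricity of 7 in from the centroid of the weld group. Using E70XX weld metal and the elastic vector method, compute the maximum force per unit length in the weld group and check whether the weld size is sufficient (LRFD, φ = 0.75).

f_max ≈ 4.28 kip/in; adequate

E70XX → F_EXX = 70 ksi.
Total weld length L_w = 15 in. Treat welds as unit-width lines.
Polar moment about centroid: J = 2[d³/12 + d(b/2)²] = 2[7.5³/12 + 7.5×2.25²] = 146.2 in³.
Direct shear f_v = P/L_w = 17.1 / 15 = 1.14 kip/in (vertical).
Torsion M = P·e = 17.1 × 7 = 119.7 kip·in.
Critical point at (x, y) = (2.25, 3.75) from centroid. f_tx = M·y/J = 3.069 kip/in; f_ty = M·x/J = 1.842 kip/in.
Resultant f_max = √[f_tx² + (f_v + f_ty)²] = √[3.069² + (1.14 + 1.842)²] = 4.279 kip/in.
Capacity per unit length: φr_n = 0.75 × 0.6 × 70 × (0.707 × 0.25) = 5.568 kip/in.
4.279 ≤ 5.568 → adequate.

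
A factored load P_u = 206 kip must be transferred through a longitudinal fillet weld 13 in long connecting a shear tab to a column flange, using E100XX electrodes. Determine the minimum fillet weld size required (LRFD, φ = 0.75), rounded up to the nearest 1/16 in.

w = 1/2 in

E100XX → F_EXX = 100 ksi.
Total weld length L = 13 in.
Required throat t_e = P_u / (φ × 0.6 F_EXX × L) = 206 / (0.75 × 0.6 × 100 × 13) = 0.3521 in.
Required leg w = t_e / 0.707 = 0.4981 in → use 1/2 in.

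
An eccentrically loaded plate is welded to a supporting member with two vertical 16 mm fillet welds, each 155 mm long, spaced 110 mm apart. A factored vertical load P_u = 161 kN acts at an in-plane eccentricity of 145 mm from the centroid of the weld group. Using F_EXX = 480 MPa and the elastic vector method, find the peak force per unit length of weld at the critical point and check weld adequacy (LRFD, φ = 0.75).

f_max ≈ 1780 N/mm; adequate

Total weld length L_w = 310 mm. Treat welds as unit-width lines.
Polar moment about centroid: J = 2[d³/12 + d(b/2)²] = 2[155³/12 + 155×55²] = 1558000 mm³.
Direct shear f_v = P/L_w = 161×10³ / 310 = 519.4 N/mm (vertical).
Torsion M = P·e = 161×10³ × 145 = 23345000 N·mm.
Critical point at (x, y) = (55, 77.5) from centroid. f_tx = M·y/J = 1161 N/mm; f_ty = M·x/J = 823.9 N/mm.
Resultant f_max = √[f_tx² + (f_v + f_ty)²] = √[1161² + (519.4 + 823.9)²] = 1775 N/mm.
Capacity per unit length: φr_n = 0.75 × 0.6 × 480 × (0.707 × 16) = 2443 N/mm.
1775 ≤ 2443 → adequate.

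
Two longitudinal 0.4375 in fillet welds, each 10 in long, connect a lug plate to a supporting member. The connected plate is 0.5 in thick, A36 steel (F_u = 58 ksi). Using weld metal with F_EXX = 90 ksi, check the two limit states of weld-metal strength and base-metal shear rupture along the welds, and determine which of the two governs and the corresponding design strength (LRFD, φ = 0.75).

φR_n ≈ 251 kips (weld metal governs)

t_e = 0.707 × 0.4375 = 0.3093 in; L = 20 in.
Weld metal: φR_n = 0.75 × 0.6 × 90 × 0.3093 × 20 = 250.5 kips.
Base metal (shear rupture): φR_n = 0.75 × 0.6 × 58 × 0.5 × 20 = 261 kips.
Governing: weld metal.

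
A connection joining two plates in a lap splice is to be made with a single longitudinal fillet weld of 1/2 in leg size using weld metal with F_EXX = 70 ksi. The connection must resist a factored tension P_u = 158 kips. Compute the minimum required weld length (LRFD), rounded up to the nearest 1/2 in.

Throat t_e = 0.707 × 0.5 = 0.3535 in.
φr_n = 0.75 × 0.6 × 70 × 0.3535 = 11.14 kips/in.
L_req = P_u / φr_n = 158 / 11.14 = 14.19 in total.
Round up → use L = 14.5 in.

L = 14.5 in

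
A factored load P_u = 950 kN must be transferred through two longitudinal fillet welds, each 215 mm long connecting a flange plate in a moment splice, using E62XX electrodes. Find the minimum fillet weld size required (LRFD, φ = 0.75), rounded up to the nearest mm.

E62XX → F_EXX = 620 MPa.
Total weld length L = 430 mm.
Required throat t_e = P_u / (φ × 0.6 F_EXX × L) = 950 / (0.75 × 0.6 × 620 × 430 × 10⁻³) = 7.919 mm.
Required leg w = t_e / 0.707 = 11.2 mm → use 12 mm.

w = 12 mm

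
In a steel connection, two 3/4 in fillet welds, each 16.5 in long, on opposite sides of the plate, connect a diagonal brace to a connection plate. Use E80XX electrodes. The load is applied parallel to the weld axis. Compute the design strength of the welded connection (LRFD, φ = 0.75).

φR_n ≈ 630 kip

E80XX → F_EXX = 80 ksi.
Effective throat t_e = 0.707 × 0.75 = 0.5302 in.
Total length L = 33 in; A_we = 0.5302 × 33 = 17.5 in².
F_nw = 0.6 F_EXX = 0.6 × 80 = 48 ksi.
φR_n = 0.75 × 48 × 17.5 = 629.9 kip.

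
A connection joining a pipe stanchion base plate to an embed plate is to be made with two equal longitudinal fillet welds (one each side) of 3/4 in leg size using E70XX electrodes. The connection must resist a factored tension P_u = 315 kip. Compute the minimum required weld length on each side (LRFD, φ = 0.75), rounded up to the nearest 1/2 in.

L = 9.5 in on each side

E70XX → F_EXX = 70 ksi.
Throat t_e = 0.707 × 0.75 = 0.5302 in.
φr_n = 0.75 × 0.6 × 70 × 0.5302 = 16.7 kip/in.
L_req = P_u / φr_n = 315 / 16.7 = 18.86 in total.
Per side: 18.86 / 2 = 9.43 in.
Round up → use L = 9.5 in on each side.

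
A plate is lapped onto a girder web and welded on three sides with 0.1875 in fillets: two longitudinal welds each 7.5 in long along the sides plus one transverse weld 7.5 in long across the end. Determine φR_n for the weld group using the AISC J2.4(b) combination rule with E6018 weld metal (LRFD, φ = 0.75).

E60XX → F_EXX = 60 ksi.
t_e = 0.707 × 0.1875 = 0.1326 in.
R_nwl = 0.6 × 60 × 0.1326 × 15 = 71.58 kips (longitudinal, 2 welds).
R_nwt = 0.6 × 60 × 0.1326 × 7.5 = 35.79 kips (transverse, base value).
(i) R_nwl + R_nwt = 107.4 kips; (ii) 0.85 R_nwl + 1.5 R_nwt = 114.5 kips.
R_n = max = 114.5 kips [governs: (ii)]; φR_n = 85.9 kips.

φR_n ≈ 85.9 kips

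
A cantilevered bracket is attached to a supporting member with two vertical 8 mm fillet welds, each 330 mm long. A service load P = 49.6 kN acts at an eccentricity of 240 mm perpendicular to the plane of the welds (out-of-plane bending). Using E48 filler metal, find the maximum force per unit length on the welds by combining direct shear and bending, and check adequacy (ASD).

f_max ≈ 336 N/mm; adequate

E48XX → F_EXX = 480 MPa.
L_w = 2 × 330 = 660 mm; section modulus (unit throat) S = 2 × L²/6 = 36300 mm².
Direct shear f_v = P/L_w = 49.6×10³/660 = 75.15 N/mm.
Moment M = P × e = 49.6×10³ × 240 = 11904000 N·mm; bending f_b = M/S = 327.9 N/mm.
f_max = √(f_v² + f_b²) = √(75.15² + 327.9²) = 336.4 N/mm.
r_n/Ω = (1/2.0) × 0.6 × 480 × (0.707 × 8) = 814.5 N/mm → adequate.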